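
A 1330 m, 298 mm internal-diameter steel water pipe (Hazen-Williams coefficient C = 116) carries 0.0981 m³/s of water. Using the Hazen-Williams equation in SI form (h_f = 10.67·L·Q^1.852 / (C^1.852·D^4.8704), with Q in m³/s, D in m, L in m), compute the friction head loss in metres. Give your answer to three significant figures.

h_f = 10.67·1330·0.0981^1.852 / (116^1.852·0.298^4.8704) = 10.52 m

h_f ≈ 10.5 m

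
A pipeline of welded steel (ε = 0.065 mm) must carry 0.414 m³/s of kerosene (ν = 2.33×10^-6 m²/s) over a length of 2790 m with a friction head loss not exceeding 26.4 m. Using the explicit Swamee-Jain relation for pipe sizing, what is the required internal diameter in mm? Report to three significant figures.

D ≈ 473 mm

Swamee-Jain (Type III): D = 0.66·[ε^1.25·(LQ²/(gh_f))^4.75 + ν·Q^9.4·(L/(gh_f))^5.2]^0.04
LQ²/(gh_f) = 1.846; L/(gh_f) = 10.77
Term 1 = ε^1.25·(…)^4.75 = 1.07×10^-4; Term 2 = ν·Q^9.4·(…)^5.2 = 1.37×10^-4
D = 0.66·(1.07×10^-4 + 1.37×10^-4)^0.04 = 0.4732 m = 473 mm
Check: V = 2.35 m/s, Re = 4.78×10^5, f = 0.01495, h_f = 24.9 m ≈ 26.4 m ✓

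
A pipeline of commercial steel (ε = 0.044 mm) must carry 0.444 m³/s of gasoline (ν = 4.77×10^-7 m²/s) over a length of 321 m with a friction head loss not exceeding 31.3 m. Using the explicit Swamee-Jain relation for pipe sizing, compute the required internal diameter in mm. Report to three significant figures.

D ≈ 298 mm

Swamee-Jain (Type III): D = 0.66·[ε^1.25·(LQ²/(gh_f))^4.75 + ν·Q^9.4·(L/(gh_f))^5.2]^0.04
LQ²/(gh_f) = 0.2061; L/(gh_f) = 1.045
Term 1 = ε^1.25·(…)^4.75 = 1.98×10^-9; Term 2 = ν·Q^9.4·(…)^5.2 = 2.91×10^-10
D = 0.66·(1.98×10^-9 + 2.91×10^-10)^0.04 = 0.2977 m = 298 mm
Check: V = 6.38 m/s, Re = 3.98×10^6, f = 0.01332, h_f = 29.8 m ≈ 31.3 m ✓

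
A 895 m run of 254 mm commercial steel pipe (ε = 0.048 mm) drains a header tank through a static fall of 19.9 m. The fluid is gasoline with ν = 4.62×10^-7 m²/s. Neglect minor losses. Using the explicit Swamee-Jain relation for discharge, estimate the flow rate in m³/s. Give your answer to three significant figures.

Q ≈ 0.141 m³/s

Swamee-Jain (Type II): Q = -0.965·√(gD⁵h_f/L)·ln[ε/(3.7D) + √(3.17ν²L/(gD³h_f))]
√(gD⁵h_f/L) = √(9.81·0.254⁵·19.9/895) = 0.01519
ε/(3.7D) = 5.11×10^-5; √(3.17ν²L/(gD³h_f)) = 1.38×10^-5
Q = -0.965·0.01519·ln(6.483×10^-5) = 0.1413 m³/s
Check: V = 2.79 m/s, Re = 1.53×10^6, f = 0.01433, h_f = 20.0 m ≈ 19.9 m ✓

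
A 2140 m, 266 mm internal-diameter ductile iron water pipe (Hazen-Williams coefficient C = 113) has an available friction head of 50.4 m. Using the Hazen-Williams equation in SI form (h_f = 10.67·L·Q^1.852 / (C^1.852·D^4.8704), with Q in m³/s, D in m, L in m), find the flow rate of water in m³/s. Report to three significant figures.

Rearranging: Q = [h_f·C^1.852·D^4.8704 / (10.67·L)]^(1/1.852)
Q = [50.4·113^1.852·0.266^4.8704 / (10.67·2140)]^0.540 = 0.1278 m³/s

Q ≈ 0.128 m³/s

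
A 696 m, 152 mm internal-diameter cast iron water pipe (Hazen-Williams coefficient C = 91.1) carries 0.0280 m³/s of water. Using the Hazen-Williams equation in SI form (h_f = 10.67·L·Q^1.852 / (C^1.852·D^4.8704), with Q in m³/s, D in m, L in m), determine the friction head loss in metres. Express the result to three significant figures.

h_f ≈ 22.4 m

h_f = 10.67·696·0.0280^1.852 / (91.1^1.852·0.152^4.8704) = 22.42 m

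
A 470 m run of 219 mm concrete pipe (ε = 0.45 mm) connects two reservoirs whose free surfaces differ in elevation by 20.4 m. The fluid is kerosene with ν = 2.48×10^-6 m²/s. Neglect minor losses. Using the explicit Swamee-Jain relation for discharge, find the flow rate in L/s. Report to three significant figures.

Q ≈ 104 L/s

Swamee-Jain (Type II): Q = -0.965·√(gD⁵h_f/L)·ln[ε/(3.7D) + √(3.17ν²L/(gD³h_f))]
√(gD⁵h_f/L) = √(9.81·0.219⁵·20.4/470) = 0.01465
ε/(3.7D) = 5.55×10^-4; √(3.17ν²L/(gD³h_f)) = 6.60×10^-5
Q = -0.965·0.01465·ln(6.214×10^-4) = 0.1044 m³/s
Check: V = 2.77 m/s, Re = 2.45×10^5, f = 0.02447, h_f = 20.5 m ≈ 20.4 m ✓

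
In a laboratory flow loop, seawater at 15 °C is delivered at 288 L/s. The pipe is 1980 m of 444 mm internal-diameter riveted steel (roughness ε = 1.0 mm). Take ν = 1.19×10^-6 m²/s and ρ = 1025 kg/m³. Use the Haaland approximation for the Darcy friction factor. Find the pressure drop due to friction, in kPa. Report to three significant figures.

Δp ≈ 193 kPa

V = 4Q/(πD²) = 4·0.288/(π·0.444²) = 1.860 m/s
Re = VD/ν = 1.860·0.444/1.19×10^-6 = 6.94×10^5 → turbulent
ε/D = 1.0/444 = 0.00225
Haaland: f = 0.02444
h_f = f(L/D)V²/(2g) = 0.02444·(1980/0.444)·1.860²/(2·9.81) = 19.22 m
Δp = ρg·h_f = 1025·9.81·19.22 = 193.3 kPa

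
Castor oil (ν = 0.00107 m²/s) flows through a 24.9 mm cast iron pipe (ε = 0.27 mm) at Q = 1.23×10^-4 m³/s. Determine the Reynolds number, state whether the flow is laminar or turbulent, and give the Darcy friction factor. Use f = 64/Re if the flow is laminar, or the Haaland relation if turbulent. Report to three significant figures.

V = 4Q/(πD²) = 0.2526 m/s
Re = VD/ν = 0.2526·0.0249/0.00107 = 5.88
Re < 2300 → laminar → f = 64/Re = 10.89

Re ≈ 5.88; laminar; f = 64/Re ≈ 10.9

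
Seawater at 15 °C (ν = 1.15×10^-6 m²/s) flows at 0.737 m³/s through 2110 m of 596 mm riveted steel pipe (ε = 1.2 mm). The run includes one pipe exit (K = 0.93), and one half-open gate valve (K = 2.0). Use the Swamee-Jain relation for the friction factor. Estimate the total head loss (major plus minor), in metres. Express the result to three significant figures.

H_L ≈ 30.8 m

V = 4Q/(πD²) = 2.642 m/s; V²/2g = 0.3557 m
Re = 1.37×10^6, ε/D = 0.00201 → f = 0.02366 (Swamee-Jain)
Major: h_f = f(L/D)·V²/2g = 0.02366·3540·0.3557 = 29.79 m
Minor: ΣK = 2.93; h_m = ΣK·V²/2g = 1.042 m
Total H_L = 29.79 + 1.042 = 30.83 m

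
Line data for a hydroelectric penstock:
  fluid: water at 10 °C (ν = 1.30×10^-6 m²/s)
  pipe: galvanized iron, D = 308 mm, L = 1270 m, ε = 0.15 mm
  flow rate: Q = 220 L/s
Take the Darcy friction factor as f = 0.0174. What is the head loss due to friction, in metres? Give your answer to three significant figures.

V = 4Q/(πD²) = 4·0.220/(π·0.308²) = 2.953 m/s
h_f = f(L/D)V²/(2g) = 0.01740·(1270/0.308)·2.953²/(2·9.81) = 31.88 m

h_f ≈ 31.9 m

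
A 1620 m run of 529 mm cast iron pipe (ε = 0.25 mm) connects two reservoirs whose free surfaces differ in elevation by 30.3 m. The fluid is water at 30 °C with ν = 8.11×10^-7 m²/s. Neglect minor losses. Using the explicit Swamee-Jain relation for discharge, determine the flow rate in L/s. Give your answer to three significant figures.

Q ≈ 749 L/s

Swamee-Jain (Type II): Q = -0.965·√(gD⁵h_f/L)·ln[ε/(3.7D) + √(3.17ν²L/(gD³h_f))]
√(gD⁵h_f/L) = √(9.81·0.529⁵·30.3/1620) = 0.08718
ε/(3.7D) = 1.28×10^-4; √(3.17ν²L/(gD³h_f)) = 8.76×10^-6
Q = -0.965·0.08718·ln(1.365×10^-4) = 0.7487 m³/s
Check: V = 3.41 m/s, Re = 2.22×10^6, f = 0.01680, h_f = 30.4 m ≈ 30.3 m ✓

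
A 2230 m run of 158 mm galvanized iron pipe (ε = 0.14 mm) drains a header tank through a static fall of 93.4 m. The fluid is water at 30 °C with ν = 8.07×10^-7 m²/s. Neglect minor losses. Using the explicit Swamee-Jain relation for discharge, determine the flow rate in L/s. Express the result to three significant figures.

Q ≈ 50.3 L/s

Swamee-Jain (Type II): Q = -0.965·√(gD⁵h_f/L)·ln[ε/(3.7D) + √(3.17ν²L/(gD³h_f))]
√(gD⁵h_f/L) = √(9.81·0.158⁵·93.4/2230) = 0.006361
ε/(3.7D) = 2.39×10^-4; √(3.17ν²L/(gD³h_f)) = 3.57×10^-5
Q = -0.965·0.006361·ln(2.752×10^-4) = 0.05032 m³/s
Check: V = 2.57 m/s, Re = 5.02×10^5, f = 0.01984, h_f = 94.0 m ≈ 93.4 m ✓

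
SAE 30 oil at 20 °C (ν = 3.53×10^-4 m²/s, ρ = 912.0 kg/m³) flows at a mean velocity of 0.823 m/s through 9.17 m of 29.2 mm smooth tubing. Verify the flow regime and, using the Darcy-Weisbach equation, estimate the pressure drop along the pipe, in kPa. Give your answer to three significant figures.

Δp ≈ 91.2 kPa

Re = VD/ν = 0.823·0.02920/3.53×10^-4 = 68.1 → laminar (Re < 2300)
f = 64/Re = 0.9401
h_f = f(L/D)V²/(2g) = 0.9401·(9.17/0.02920)·0.823²/(2·9.81) = 10.19 m
Δp = ρg·h_f = 912.0·9.81·10.19 = 91.18 kPa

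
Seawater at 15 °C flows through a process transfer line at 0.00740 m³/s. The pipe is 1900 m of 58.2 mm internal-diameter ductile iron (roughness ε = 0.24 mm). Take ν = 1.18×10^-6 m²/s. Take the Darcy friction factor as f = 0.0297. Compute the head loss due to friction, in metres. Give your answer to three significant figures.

h_f ≈ 382 m

V = 4Q/(πD²) = 4·0.00740/(π·0.0582²) = 2.782 m/s
h_f = f(L/D)V²/(2g) = 0.02970·(1900/0.0582)·2.782²/(2·9.81) = 382.4 m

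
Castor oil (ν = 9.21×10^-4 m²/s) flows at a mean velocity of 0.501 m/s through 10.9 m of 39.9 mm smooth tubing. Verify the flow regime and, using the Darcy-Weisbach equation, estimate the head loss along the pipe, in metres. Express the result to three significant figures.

h_f ≈ 10.3 m

Re = VD/ν = 0.501·0.03990/9.21×10^-4 = 21.7 → laminar (Re < 2300)
f = 64/Re = 2.949
h_f = f(L/D)V²/(2g) = 2.949·(10.9/0.03990)·0.501²/(2·9.81) = 10.31 m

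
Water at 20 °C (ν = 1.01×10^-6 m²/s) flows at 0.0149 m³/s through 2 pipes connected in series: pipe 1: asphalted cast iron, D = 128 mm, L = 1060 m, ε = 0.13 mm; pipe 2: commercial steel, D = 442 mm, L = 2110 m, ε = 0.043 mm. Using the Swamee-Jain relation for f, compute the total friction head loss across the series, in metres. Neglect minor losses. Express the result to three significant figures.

H ≈ 12.3 m

Pipe 1: V = 1.158 m/s, Re = 1.47×10^5, ε/D = 0.00102, f = 0.02169, h_1 = f(L/D)V²/2g = 12.28 m
Pipe 2: V = 0.09711 m/s, Re = 4.25×10^4, ε/D = 9.73×10^-5, f = 0.02190, h_2 = f(L/D)V²/2g = 0.05025 m
Series → Q common, losses add: H = Σh = 12.33 m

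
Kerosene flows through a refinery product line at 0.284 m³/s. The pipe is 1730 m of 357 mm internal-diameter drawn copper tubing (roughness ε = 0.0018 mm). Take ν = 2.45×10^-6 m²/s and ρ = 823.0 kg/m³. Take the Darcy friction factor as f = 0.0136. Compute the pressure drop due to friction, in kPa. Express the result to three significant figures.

Δp ≈ 218 kPa

V = 4Q/(πD²) = 4·0.284/(π·0.357²) = 2.837 m/s
h_f = f(L/D)V²/(2g) = 0.01360·(1730/0.357)·2.837²/(2·9.81) = 27.04 m
Δp = ρg·h_f = 823.0·9.81·27.04 = 218.3 kPa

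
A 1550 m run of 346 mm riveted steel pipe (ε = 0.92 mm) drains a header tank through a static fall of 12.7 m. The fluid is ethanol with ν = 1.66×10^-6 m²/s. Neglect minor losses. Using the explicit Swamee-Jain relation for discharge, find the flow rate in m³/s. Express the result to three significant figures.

Swamee-Jain (Type II): Q = -0.965·√(gD⁵h_f/L)·ln[ε/(3.7D) + √(3.17ν²L/(gD³h_f))]
√(gD⁵h_f/L) = √(9.81·0.346⁵·12.7/1550) = 0.01996
ε/(3.7D) = 7.19×10^-4; √(3.17ν²L/(gD³h_f)) = 5.12×10^-5
Q = -0.965·0.01996·ln(7.699×10^-4) = 0.1381 m³/s
Check: V = 1.47 m/s, Re = 3.06×10^5, f = 0.02593, h_f = 12.8 m ≈ 12.7 m ✓

Q ≈ 0.138 m³/s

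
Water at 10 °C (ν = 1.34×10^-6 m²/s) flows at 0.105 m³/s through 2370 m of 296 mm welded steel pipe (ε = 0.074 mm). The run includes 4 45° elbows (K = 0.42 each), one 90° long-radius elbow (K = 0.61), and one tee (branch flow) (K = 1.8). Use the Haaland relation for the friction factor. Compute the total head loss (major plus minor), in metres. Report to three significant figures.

V = 4Q/(πD²) = 1.526 m/s; V²/2g = 0.1187 m
Re = 3.37×10^5, ε/D = 2.50×10^-4 → f = 0.01626 (Haaland)
Major: h_f = f(L/D)·V²/2g = 0.01626·8007·0.1187 = 15.45 m
Minor: ΣK = 4.09; h_m = ΣK·V²/2g = 0.4854 m
Total H_L = 15.45 + 0.4854 = 15.93 m

H_L ≈ 15.9 m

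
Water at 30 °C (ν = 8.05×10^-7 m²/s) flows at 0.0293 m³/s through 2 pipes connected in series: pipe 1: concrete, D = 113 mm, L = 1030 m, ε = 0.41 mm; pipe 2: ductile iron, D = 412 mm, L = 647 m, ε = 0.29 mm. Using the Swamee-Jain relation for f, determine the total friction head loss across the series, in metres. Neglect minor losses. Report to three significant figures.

H ≈ 111 m

Pipe 1: V = 2.922 m/s, Re = 4.10×10^5, ε/D = 0.00363, f = 0.02803, h_1 = f(L/D)V²/2g = 111.2 m
Pipe 2: V = 0.2198 m/s, Re = 1.12×10^5, ε/D = 7.04×10^-4, f = 0.02098, h_2 = f(L/D)V²/2g = 0.08113 m
Series → Q common, losses add: H = Σh = 111.2 m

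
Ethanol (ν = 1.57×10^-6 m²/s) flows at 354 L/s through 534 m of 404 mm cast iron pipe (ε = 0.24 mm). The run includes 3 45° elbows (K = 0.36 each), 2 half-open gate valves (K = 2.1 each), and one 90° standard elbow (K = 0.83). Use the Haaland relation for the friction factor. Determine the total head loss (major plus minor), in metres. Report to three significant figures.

H_L ≈ 11.6 m

V = 4Q/(πD²) = 2.762 m/s; V²/2g = 0.3887 m
Re = 7.11×10^5, ε/D = 5.94×10^-4 → f = 0.01794 (Haaland)
Major: h_f = f(L/D)·V²/2g = 0.01794·1322·0.3887 = 9.216 m
Minor: ΣK = 6.11; h_m = ΣK·V²/2g = 2.375 m
Total H_L = 9.216 + 2.375 = 11.59 m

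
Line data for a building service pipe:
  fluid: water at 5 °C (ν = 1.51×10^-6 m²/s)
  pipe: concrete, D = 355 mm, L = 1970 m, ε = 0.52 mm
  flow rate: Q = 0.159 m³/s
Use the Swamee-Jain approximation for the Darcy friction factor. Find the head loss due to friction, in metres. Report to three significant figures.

h_f ≈ 16.3 m

V = 4Q/(πD²) = 4·0.159/(π·0.355²) = 1.606 m/s
Re = VD/ν = 1.606·0.355/1.51×10^-6 = 3.78×10^5 → turbulent
ε/D = 0.52/355 = 0.00146
Swamee-Jain: f = 0.02233
h_f = f(L/D)V²/(2g) = 0.02233·(1970/0.355)·1.606²/(2·9.81) = 16.30 m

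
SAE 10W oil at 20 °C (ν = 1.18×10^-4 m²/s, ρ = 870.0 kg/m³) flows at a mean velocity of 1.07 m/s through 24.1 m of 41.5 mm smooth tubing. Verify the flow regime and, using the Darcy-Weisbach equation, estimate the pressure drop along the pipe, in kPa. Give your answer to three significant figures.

Δp ≈ 49.2 kPa

Re = VD/ν = 1.07·0.04150/1.18×10^-4 = 376 → laminar (Re < 2300)
f = 64/Re = 0.1701
h_f = f(L/D)V²/(2g) = 0.1701·(24.1/0.04150)·1.07²/(2·9.81) = 5.763 m
Δp = ρg·h_f = 870.0·9.81·5.763 = 49.19 kPa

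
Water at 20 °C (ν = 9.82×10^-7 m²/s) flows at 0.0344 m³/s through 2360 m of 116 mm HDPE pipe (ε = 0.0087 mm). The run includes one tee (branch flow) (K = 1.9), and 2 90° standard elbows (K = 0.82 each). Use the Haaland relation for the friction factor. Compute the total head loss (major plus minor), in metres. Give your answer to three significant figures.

H_L ≈ 161 m

V = 4Q/(πD²) = 3.255 m/s; V²/2g = 0.5400 m
Re = 3.85×10^5, ε/D = 7.50×10^-5 → f = 0.01447 (Haaland)
Major: h_f = f(L/D)·V²/2g = 0.01447·20345·0.5400 = 159.0 m
Minor: ΣK = 3.54; h_m = ΣK·V²/2g = 1.912 m
Total H_L = 159.0 + 1.912 = 160.9 m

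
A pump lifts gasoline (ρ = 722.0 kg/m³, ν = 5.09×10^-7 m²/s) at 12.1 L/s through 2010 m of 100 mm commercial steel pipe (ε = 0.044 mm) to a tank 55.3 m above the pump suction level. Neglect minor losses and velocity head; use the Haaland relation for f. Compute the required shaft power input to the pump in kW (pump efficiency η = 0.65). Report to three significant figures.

P_shaft ≈ 13.0 kW

V = 4Q/(πD²) = 1.541 m/s; Re = 3.03×10^5; ε/D = 4.40×10^-4; f = 0.01771
h_f = f(L/D)V²/2g = 43.05 m
Total head H = z + h_f = 55.3 + 43.05 = 98.35 m
P_hyd = ρgQH = 722.0·9.81·0.0121·98.35 = 8.429 kW
P_shaft = P_hyd/η = 8.429/0.65 = 12.97 kW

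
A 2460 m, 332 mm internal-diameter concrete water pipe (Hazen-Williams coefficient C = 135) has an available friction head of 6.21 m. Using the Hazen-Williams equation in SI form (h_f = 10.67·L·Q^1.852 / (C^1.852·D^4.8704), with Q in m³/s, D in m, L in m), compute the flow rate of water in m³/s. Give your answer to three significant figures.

Q ≈ 0.0819 m³/s

Rearranging: Q = [h_f·C^1.852·D^4.8704 / (10.67·L)]^(1/1.852)
Q = [6.21·135^1.852·0.332^4.8704 / (10.67·2460)]^0.540 = 0.08187 m³/s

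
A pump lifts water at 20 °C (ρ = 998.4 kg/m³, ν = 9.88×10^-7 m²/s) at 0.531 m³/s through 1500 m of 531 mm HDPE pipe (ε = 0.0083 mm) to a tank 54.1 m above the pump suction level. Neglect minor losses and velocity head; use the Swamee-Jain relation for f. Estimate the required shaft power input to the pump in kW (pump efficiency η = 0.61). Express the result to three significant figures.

P_shaft ≈ 543 kW

V = 4Q/(πD²) = 2.398 m/s; Re = 1.29×10^6; ε/D = 1.56×10^-5; f = 0.01156
h_f = f(L/D)V²/2g = 9.573 m
Total head H = z + h_f = 54.1 + 9.573 = 63.67 m
P_hyd = ρgQH = 998.4·9.81·0.531·63.67 = 331.1 kW
P_shaft = P_hyd/η = 331.1/0.61 = 542.9 kW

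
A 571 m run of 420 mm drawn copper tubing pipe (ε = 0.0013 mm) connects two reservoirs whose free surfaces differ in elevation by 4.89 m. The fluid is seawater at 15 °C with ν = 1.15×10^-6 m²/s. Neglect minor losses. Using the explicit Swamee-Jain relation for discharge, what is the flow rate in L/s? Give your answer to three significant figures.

Swamee-Jain (Type II): Q = -0.965·√(gD⁵h_f/L)·ln[ε/(3.7D) + √(3.17ν²L/(gD³h_f))]
√(gD⁵h_f/L) = √(9.81·0.420⁵·4.89/571) = 0.03314
ε/(3.7D) = 8.37×10^-7; √(3.17ν²L/(gD³h_f)) = 2.60×10^-5
Q = -0.965·0.03314·ln(2.679×10^-5) = 0.3366 m³/s
Check: V = 2.43 m/s, Re = 8.87×10^5, f = 0.01192, h_f = 4.87 m ≈ 4.89 m ✓

Q ≈ 337 L/s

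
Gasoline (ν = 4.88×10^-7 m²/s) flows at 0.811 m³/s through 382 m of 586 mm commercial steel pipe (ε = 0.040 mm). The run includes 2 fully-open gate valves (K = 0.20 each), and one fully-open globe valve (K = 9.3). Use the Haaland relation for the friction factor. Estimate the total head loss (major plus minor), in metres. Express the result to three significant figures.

V = 4Q/(πD²) = 3.007 m/s; V²/2g = 0.4609 m
Re = 3.61×10^6, ε/D = 6.83×10^-5 → f = 0.01174 (Haaland)
Major: h_f = f(L/D)·V²/2g = 0.01174·651.9·0.4609 = 3.528 m
Minor: ΣK = 9.70; h_m = ΣK·V²/2g = 4.470 m
Total H_L = 3.528 + 4.470 = 7.999 m

H_L ≈ 8.00 m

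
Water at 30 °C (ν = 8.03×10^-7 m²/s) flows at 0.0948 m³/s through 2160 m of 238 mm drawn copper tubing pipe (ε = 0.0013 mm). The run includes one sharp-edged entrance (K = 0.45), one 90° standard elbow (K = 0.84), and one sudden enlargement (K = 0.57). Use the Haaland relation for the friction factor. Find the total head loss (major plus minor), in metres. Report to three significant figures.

V = 4Q/(πD²) = 2.131 m/s; V²/2g = 0.2314 m
Re = 6.32×10^5, ε/D = 5.46×10^-6 → f = 0.01260 (Haaland)
Major: h_f = f(L/D)·V²/2g = 0.01260·9076·0.2314 = 26.48 m
Minor: ΣK = 1.86; h_m = ΣK·V²/2g = 0.4305 m
Total H_L = 26.48 + 0.4305 = 26.91 m

H_L ≈ 26.9 m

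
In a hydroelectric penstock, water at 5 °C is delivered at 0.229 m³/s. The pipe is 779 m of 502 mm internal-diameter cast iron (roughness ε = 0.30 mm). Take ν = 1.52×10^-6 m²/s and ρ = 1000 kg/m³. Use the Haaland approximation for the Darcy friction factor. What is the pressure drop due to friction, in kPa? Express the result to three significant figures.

V = 4Q/(πD²) = 4·0.229/(π·0.502²) = 1.157 m/s
Re = VD/ν = 1.157·0.502/1.52×10^-6 = 3.82×10^5 → turbulent
ε/D = 0.30/502 = 5.98×10^-4
Haaland: f = 0.01838
h_f = f(L/D)V²/(2g) = 0.01838·(779/0.502)·1.157²/(2·9.81) = 1.946 m
Δp = ρg·h_f = 1000·9.81·1.946 = 19.09 kPa

Δp ≈ 19.1 kPa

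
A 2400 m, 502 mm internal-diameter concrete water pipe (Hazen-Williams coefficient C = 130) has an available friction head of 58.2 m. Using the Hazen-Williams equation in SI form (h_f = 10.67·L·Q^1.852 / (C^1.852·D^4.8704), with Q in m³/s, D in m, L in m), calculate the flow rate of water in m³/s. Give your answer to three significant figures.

Rearranging: Q = [h_f·C^1.852·D^4.8704 / (10.67·L)]^(1/1.852)
Q = [58.2·130^1.852·0.502^4.8704 / (10.67·2400)]^0.540 = 0.7934 m³/s

Q ≈ 0.793 m³/s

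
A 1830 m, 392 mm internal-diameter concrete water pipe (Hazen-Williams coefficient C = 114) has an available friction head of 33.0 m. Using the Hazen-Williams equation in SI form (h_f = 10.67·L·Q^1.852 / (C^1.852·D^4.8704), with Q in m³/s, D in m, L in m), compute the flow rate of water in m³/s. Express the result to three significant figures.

Rearranging: Q = [h_f·C^1.852·D^4.8704 / (10.67·L)]^(1/1.852)
Q = [33.0·114^1.852·0.392^4.8704 / (10.67·1830)]^0.540 = 0.3094 m³/s

Q ≈ 0.309 m³/s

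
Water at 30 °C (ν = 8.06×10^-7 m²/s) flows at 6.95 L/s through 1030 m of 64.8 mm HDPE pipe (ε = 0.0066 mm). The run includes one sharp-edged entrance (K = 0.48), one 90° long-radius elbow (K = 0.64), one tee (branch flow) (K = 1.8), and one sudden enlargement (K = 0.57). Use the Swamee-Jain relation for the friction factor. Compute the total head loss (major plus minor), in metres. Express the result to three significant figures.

H_L ≈ 61.4 m

V = 4Q/(πD²) = 2.107 m/s; V²/2g = 0.2264 m
Re = 1.69×10^5, ε/D = 1.02×10^-4 → f = 0.01684 (Swamee-Jain)
Major: h_f = f(L/D)·V²/2g = 0.01684·15895·0.2264 = 60.61 m
Minor: ΣK = 3.49; h_m = ΣK·V²/2g = 0.7900 m
Total H_L = 60.61 + 0.7900 = 61.40 m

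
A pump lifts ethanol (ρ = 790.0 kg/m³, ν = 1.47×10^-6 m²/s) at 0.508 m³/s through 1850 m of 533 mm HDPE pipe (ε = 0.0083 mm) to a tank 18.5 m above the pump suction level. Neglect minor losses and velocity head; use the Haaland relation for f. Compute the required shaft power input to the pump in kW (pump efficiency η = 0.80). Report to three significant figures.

V = 4Q/(πD²) = 2.277 m/s; Re = 8.26×10^5; ε/D = 1.56×10^-5; f = 0.01222
h_f = f(L/D)V²/2g = 11.21 m
Total head H = z + h_f = 18.5 + 11.21 = 29.71 m
P_hyd = ρgQH = 790.0·9.81·0.508·29.71 = 117.0 kW
P_shaft = P_hyd/η = 117.0/0.80 = 146.2 kW

P_shaft ≈ 146 kW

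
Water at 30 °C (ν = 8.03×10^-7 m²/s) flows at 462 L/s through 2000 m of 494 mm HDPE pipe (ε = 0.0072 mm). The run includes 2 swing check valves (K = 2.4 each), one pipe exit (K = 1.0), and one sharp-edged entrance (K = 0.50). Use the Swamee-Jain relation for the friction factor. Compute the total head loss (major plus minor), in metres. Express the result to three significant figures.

V = 4Q/(πD²) = 2.410 m/s; V²/2g = 0.2961 m
Re = 1.48×10^6, ε/D = 1.46×10^-5 → f = 0.01132 (Swamee-Jain)
Major: h_f = f(L/D)·V²/2g = 0.01132·4049·0.2961 = 13.57 m
Minor: ΣK = 6.30; h_m = ΣK·V²/2g = 1.866 m
Total H_L = 13.57 + 1.866 = 15.44 m

H_L ≈ 15.4 m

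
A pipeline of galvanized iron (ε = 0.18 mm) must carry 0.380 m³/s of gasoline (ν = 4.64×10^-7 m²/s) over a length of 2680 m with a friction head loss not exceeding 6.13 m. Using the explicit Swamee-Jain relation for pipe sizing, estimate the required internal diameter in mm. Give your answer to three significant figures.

D ≈ 614 mm

Swamee-Jain (Type III): D = 0.66·[ε^1.25·(LQ²/(gh_f))^4.75 + ν·Q^9.4·(L/(gh_f))^5.2]^0.04
LQ²/(gh_f) = 6.435; L/(gh_f) = 44.57
Term 1 = ε^1.25·(…)^4.75 = 0.144; Term 2 = ν·Q^9.4·(…)^5.2 = 0.0196
D = 0.66·(0.144 + 0.0196)^0.04 = 0.6140 m = 614 mm
Check: V = 1.28 m/s, Re = 1.70×10^6, f = 0.01540, h_f = 5.64 m ≈ 6.13 m ✓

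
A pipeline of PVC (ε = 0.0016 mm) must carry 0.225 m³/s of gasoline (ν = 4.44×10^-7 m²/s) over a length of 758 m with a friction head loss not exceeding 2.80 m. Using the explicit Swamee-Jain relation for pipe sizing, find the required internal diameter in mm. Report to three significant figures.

Swamee-Jain (Type III): D = 0.66·[ε^1.25·(LQ²/(gh_f))^4.75 + ν·Q^9.4·(L/(gh_f))^5.2]^0.04
LQ²/(gh_f) = 1.397; L/(gh_f) = 27.60
Term 1 = ε^1.25·(…)^4.75 = 2.79×10^-7; Term 2 = ν·Q^9.4·(…)^5.2 = 1.12×10^-5
D = 0.66·(2.79×10^-7 + 1.12×10^-5)^0.04 = 0.4188 m = 419 mm
Check: V = 1.63 m/s, Re = 1.54×10^6, f = 0.01093, h_f = 2.69 m ≈ 2.80 m ✓

D ≈ 419 mm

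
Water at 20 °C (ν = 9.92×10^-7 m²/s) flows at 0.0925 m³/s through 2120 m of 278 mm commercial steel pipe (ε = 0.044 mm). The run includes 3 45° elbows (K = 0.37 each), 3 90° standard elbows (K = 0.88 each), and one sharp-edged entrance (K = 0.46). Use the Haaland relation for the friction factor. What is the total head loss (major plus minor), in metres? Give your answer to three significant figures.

V = 4Q/(πD²) = 1.524 m/s; V²/2g = 0.1184 m
Re = 4.27×10^5, ε/D = 1.58×10^-4 → f = 0.01512 (Haaland)
Major: h_f = f(L/D)·V²/2g = 0.01512·7626·0.1184 = 13.65 m
Minor: ΣK = 4.21; h_m = ΣK·V²/2g = 0.4983 m
Total H_L = 13.65 + 0.4983 = 14.14 m

H_L ≈ 14.1 m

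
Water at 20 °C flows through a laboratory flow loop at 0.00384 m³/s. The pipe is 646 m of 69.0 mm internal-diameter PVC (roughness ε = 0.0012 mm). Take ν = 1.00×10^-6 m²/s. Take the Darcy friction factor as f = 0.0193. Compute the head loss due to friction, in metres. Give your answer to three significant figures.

V = 4Q/(πD²) = 4·0.00384/(π·0.0690²) = 1.027 m/s
h_f = f(L/D)V²/(2g) = 0.01930·(646/0.0690)·1.027²/(2·9.81) = 9.712 m

h_f ≈ 9.71 m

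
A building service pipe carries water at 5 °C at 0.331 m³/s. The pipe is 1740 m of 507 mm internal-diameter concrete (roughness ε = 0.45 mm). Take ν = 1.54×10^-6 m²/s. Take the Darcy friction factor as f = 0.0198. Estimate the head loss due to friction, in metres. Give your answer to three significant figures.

h_f ≈ 9.31 m

V = 4Q/(πD²) = 4·0.331/(π·0.507²) = 1.640 m/s
h_f = f(L/D)V²/(2g) = 0.01980·(1740/0.507)·1.640²/(2·9.81) = 9.310 m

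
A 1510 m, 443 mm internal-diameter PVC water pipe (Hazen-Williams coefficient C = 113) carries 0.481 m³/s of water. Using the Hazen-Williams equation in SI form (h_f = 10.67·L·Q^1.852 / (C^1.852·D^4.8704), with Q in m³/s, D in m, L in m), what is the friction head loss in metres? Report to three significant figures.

h_f = 10.67·1510·0.481^1.852 / (113^1.852·0.443^4.8704) = 34.54 m

h_f ≈ 34.5 m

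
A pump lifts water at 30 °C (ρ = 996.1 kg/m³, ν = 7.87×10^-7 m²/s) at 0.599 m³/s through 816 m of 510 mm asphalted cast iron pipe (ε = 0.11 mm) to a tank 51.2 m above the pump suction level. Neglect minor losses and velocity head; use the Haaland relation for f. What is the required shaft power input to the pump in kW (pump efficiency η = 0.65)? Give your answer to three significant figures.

P_shaft ≈ 552 kW

V = 4Q/(πD²) = 2.932 m/s; Re = 1.90×10^6; ε/D = 2.16×10^-4; f = 0.01441
h_f = f(L/D)V²/2g = 10.11 m
Total head H = z + h_f = 51.2 + 10.11 = 61.31 m
P_hyd = ρgQH = 996.1·9.81·0.599·61.31 = 358.8 kW
P_shaft = P_hyd/η = 358.8/0.65 = 552.1 kW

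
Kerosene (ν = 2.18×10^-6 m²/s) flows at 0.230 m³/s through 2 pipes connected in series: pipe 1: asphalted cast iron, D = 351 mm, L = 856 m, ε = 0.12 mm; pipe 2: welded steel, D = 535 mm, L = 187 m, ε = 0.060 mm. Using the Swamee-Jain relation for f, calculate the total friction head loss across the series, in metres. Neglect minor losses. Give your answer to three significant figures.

H ≈ 12.2 m

Pipe 1: V = 2.377 m/s, Re = 3.83×10^5, ε/D = 3.42×10^-4, f = 0.01701, h_1 = f(L/D)V²/2g = 11.95 m
Pipe 2: V = 1.023 m/s, Re = 2.51×10^5, ε/D = 1.12×10^-4, f = 0.01594, h_2 = f(L/D)V²/2g = 0.2973 m
Series → Q common, losses add: H = Σh = 12.24 m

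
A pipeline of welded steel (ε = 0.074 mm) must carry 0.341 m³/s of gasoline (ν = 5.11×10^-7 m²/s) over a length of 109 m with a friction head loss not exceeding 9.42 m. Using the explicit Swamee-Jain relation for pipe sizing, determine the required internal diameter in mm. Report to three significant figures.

D ≈ 282 mm

Swamee-Jain (Type III): D = 0.66·[ε^1.25·(LQ²/(gh_f))^4.75 + ν·Q^9.4·(L/(gh_f))^5.2]^0.04
LQ²/(gh_f) = 0.1372; L/(gh_f) = 1.180
Term 1 = ε^1.25·(…)^4.75 = 5.47×10^-10; Term 2 = ν·Q^9.4·(…)^5.2 = 4.89×10^-11
D = 0.66·(5.47×10^-10 + 4.89×10^-11)^0.04 = 0.2822 m = 282 mm
Check: V = 5.45 m/s, Re = 3.01×10^6, f = 0.01487, h_f = 8.70 m ≈ 9.42 m ✓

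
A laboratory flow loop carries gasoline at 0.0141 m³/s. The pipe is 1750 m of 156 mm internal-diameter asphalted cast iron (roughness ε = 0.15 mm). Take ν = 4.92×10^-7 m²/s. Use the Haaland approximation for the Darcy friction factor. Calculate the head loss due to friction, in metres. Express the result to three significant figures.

h_f ≈ 6.41 m

V = 4Q/(πD²) = 4·0.0141/(π·0.156²) = 0.7377 m/s
Re = VD/ν = 0.7377·0.156/4.92×10^-7 = 2.34×10^5 → turbulent
ε/D = 0.15/156 = 9.62×10^-4
Haaland: f = 0.02059
h_f = f(L/D)V²/(2g) = 0.02059·(1750/0.156)·0.7377²/(2·9.81) = 6.406 m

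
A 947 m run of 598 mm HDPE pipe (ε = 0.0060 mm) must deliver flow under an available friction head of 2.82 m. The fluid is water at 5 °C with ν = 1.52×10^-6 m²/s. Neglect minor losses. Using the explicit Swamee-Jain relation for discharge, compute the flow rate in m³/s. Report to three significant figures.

Q ≈ 0.465 m³/s

Swamee-Jain (Type II): Q = -0.965·√(gD⁵h_f/L)·ln[ε/(3.7D) + √(3.17ν²L/(gD³h_f))]
√(gD⁵h_f/L) = √(9.81·0.598⁵·2.82/947) = 0.04726
ε/(3.7D) = 2.71×10^-6; √(3.17ν²L/(gD³h_f)) = 3.42×10^-5
Q = -0.965·0.04726·ln(3.695×10^-5) = 0.4655 m³/s
Check: V = 1.66 m/s, Re = 6.52×10^5, f = 0.01268, h_f = 2.81 m ≈ 2.82 m ✓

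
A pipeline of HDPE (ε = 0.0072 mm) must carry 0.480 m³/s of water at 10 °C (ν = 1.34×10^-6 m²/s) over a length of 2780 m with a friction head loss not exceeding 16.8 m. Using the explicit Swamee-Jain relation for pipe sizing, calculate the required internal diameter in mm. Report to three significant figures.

Swamee-Jain (Type III): D = 0.66·[ε^1.25·(LQ²/(gh_f))^4.75 + ν·Q^9.4·(L/(gh_f))^5.2]^0.04
LQ²/(gh_f) = 3.886; L/(gh_f) = 16.87
Term 1 = ε^1.25·(…)^4.75 = 2.36×10^-4; Term 2 = ν·Q^9.4·(…)^5.2 = 0.00325
D = 0.66·(2.36×10^-4 + 0.00325)^0.04 = 0.5263 m = 526 mm
Check: V = 2.21 m/s, Re = 8.67×10^5, f = 0.01220, h_f = 16.0 m ≈ 16.8 m ✓

D ≈ 526 mm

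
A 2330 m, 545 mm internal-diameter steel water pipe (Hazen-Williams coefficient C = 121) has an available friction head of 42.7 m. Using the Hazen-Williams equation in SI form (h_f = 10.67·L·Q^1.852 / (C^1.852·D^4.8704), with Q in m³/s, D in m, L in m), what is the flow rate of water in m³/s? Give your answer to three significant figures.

Q ≈ 0.788 m³/s

Rearranging: Q = [h_f·C^1.852·D^4.8704 / (10.67·L)]^(1/1.852)
Q = [42.7·121^1.852·0.545^4.8704 / (10.67·2330)]^0.540 = 0.7880 m³/s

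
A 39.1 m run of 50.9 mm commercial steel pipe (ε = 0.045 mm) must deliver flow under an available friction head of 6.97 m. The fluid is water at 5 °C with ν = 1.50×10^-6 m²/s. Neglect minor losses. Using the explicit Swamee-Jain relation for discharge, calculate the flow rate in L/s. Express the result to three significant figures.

Swamee-Jain (Type II): Q = -0.965·√(gD⁵h_f/L)·ln[ε/(3.7D) + √(3.17ν²L/(gD³h_f))]
√(gD⁵h_f/L) = √(9.81·0.0509⁵·6.97/39.1) = 7.730×10^-4
ε/(3.7D) = 2.39×10^-4; √(3.17ν²L/(gD³h_f)) = 1.76×10^-4
Q = -0.965·7.730×10^-4·ln(4.148×10^-4) = 0.005809 m³/s
Check: V = 2.85 m/s, Re = 9.69×10^4, f = 0.02200, h_f = 7.02 m ≈ 6.97 m ✓

Q ≈ 5.81 L/s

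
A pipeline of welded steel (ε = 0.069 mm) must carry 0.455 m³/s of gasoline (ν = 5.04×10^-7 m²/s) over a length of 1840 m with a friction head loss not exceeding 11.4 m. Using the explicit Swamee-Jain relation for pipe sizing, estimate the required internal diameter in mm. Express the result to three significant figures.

D ≈ 521 mm

Swamee-Jain (Type III): D = 0.66·[ε^1.25·(LQ²/(gh_f))^4.75 + ν·Q^9.4·(L/(gh_f))^5.2]^0.04
LQ²/(gh_f) = 3.406; L/(gh_f) = 16.45
Term 1 = ε^1.25·(…)^4.75 = 0.00212; Term 2 = ν·Q^9.4·(…)^5.2 = 6.49×10^-4
D = 0.66·(0.00212 + 6.49×10^-4)^0.04 = 0.5215 m = 521 mm
Check: V = 2.13 m/s, Re = 2.20×10^6, f = 0.01335, h_f = 10.9 m ≈ 11.4 m ✓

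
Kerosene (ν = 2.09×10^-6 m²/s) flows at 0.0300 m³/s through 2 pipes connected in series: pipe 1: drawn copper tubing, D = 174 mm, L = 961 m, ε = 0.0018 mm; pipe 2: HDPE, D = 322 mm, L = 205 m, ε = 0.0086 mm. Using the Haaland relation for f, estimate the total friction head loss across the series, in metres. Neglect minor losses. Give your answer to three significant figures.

Pipe 1: V = 1.262 m/s, Re = 1.05×10^5, ε/D = 1.03×10^-5, f = 0.01768, h_1 = f(L/D)V²/2g = 7.923 m
Pipe 2: V = 0.3684 m/s, Re = 5.68×10^4, ε/D = 2.67×10^-5, f = 0.02021, h_2 = f(L/D)V²/2g = 0.08899 m
Series → Q common, losses add: H = Σh = 8.011 m

H ≈ 8.01 m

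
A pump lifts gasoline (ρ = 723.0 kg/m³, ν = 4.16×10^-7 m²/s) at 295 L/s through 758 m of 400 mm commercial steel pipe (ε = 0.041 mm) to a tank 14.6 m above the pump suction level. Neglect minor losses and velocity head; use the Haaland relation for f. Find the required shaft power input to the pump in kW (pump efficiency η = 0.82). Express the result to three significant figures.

V = 4Q/(πD²) = 2.348 m/s; Re = 2.26×10^6; ε/D = 1.02×10^-4; f = 0.01271
h_f = f(L/D)V²/2g = 6.763 m
Total head H = z + h_f = 14.6 + 6.763 = 21.36 m
P_hyd = ρgQH = 723.0·9.81·0.295·21.36 = 44.70 kW
P_shaft = P_hyd/η = 44.70/0.82 = 54.51 kW

P_shaft ≈ 54.5 kW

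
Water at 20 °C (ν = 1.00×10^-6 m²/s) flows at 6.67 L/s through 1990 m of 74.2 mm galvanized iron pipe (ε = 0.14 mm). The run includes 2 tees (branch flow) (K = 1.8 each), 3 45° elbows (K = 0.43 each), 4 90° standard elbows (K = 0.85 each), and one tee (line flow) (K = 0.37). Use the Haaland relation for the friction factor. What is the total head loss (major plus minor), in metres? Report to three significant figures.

V = 4Q/(πD²) = 1.543 m/s; V²/2g = 0.1213 m
Re = 1.14×10^5, ε/D = 0.00189 → f = 0.02449 (Haaland)
Major: h_f = f(L/D)·V²/2g = 0.02449·26819·0.1213 = 79.65 m
Minor: ΣK = 8.66; h_m = ΣK·V²/2g = 1.050 m
Total H_L = 79.65 + 1.050 = 80.70 m

H_L ≈ 80.7 m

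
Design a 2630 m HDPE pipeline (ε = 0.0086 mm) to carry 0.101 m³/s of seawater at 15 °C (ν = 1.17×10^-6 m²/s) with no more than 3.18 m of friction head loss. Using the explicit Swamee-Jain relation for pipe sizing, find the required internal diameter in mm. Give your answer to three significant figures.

D ≈ 407 mm

Swamee-Jain (Type III): D = 0.66·[ε^1.25·(LQ²/(gh_f))^4.75 + ν·Q^9.4·(L/(gh_f))^5.2]^0.04
LQ²/(gh_f) = 0.8600; L/(gh_f) = 84.31
Term 1 = ε^1.25·(…)^4.75 = 2.28×10^-7; Term 2 = ν·Q^9.4·(…)^5.2 = 5.29×10^-6
D = 0.66·(2.28×10^-7 + 5.29×10^-6)^0.04 = 0.4066 m = 407 mm
Check: V = 0.778 m/s, Re = 2.70×10^5, f = 0.01489, h_f = 2.97 m ≈ 3.18 m ✓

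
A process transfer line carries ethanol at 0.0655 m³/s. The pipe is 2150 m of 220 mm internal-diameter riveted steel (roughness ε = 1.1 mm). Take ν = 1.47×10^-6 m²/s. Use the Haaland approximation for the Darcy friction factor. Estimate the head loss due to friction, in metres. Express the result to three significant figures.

h_f ≈ 45.5 m

V = 4Q/(πD²) = 4·0.0655/(π·0.220²) = 1.723 m/s
Re = VD/ν = 1.723·0.220/1.47×10^-6 = 2.58×10^5 → turbulent
ε/D = 1.1/220 = 0.00500
Haaland: f = 0.03076
h_f = f(L/D)V²/(2g) = 0.03076·(2150/0.220)·1.723²/(2·9.81) = 45.50 m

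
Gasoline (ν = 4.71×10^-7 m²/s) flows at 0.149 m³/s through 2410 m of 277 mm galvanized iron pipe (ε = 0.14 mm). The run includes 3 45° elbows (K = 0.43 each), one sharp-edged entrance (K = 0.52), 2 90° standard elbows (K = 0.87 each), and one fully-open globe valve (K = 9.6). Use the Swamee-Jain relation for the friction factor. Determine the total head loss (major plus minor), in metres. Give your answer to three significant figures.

V = 4Q/(πD²) = 2.473 m/s; V²/2g = 0.3116 m
Re = 1.45×10^6, ε/D = 5.05×10^-4 → f = 0.01717 (Swamee-Jain)
Major: h_f = f(L/D)·V²/2g = 0.01717·8700·0.3116 = 46.55 m
Minor: ΣK = 13.2; h_m = ΣK·V²/2g = 4.097 m
Total H_L = 46.55 + 4.097 = 50.65 m

H_L ≈ 50.6 m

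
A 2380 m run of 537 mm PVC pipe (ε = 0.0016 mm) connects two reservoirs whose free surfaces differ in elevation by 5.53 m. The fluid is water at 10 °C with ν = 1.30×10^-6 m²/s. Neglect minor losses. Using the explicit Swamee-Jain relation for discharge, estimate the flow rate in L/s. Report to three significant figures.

Q ≈ 312 L/s

Swamee-Jain (Type II): Q = -0.965·√(gD⁵h_f/L)·ln[ε/(3.7D) + √(3.17ν²L/(gD³h_f))]
√(gD⁵h_f/L) = √(9.81·0.537⁵·5.53/2380) = 0.03190
ε/(3.7D) = 8.05×10^-7; √(3.17ν²L/(gD³h_f)) = 3.90×10^-5
Q = -0.965·0.03190·ln(3.976×10^-5) = 0.3120 m³/s
Check: V = 1.38 m/s, Re = 5.69×10^5, f = 0.01285, h_f = 5.51 m ≈ 5.53 m ✓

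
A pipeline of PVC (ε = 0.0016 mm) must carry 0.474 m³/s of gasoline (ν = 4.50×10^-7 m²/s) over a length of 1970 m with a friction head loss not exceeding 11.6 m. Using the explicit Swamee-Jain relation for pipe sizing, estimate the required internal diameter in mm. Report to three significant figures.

D ≈ 503 mm

Swamee-Jain (Type III): D = 0.66·[ε^1.25·(LQ²/(gh_f))^4.75 + ν·Q^9.4·(L/(gh_f))^5.2]^0.04
LQ²/(gh_f) = 3.890; L/(gh_f) = 17.31
Term 1 = ε^1.25·(…)^4.75 = 3.61×10^-5; Term 2 = ν·Q^9.4·(…)^5.2 = 0.00111
D = 0.66·(3.61×10^-5 + 0.00111)^0.04 = 0.5034 m = 503 mm
Check: V = 2.38 m/s, Re = 2.66×10^6, f = 0.01005, h_f = 11.4 m ≈ 11.6 m ✓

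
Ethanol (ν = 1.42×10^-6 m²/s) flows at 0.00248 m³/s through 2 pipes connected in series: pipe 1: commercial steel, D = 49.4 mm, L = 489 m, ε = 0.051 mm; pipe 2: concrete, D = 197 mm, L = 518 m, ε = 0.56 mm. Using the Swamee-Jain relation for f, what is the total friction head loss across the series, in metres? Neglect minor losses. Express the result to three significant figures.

H ≈ 20.8 m

Pipe 1: V = 1.294 m/s, Re = 4.50×10^4, ε/D = 0.00103, f = 0.02463, h_1 = f(L/D)V²/2g = 20.80 m
Pipe 2: V = 0.08136 m/s, Re = 1.13×10^4, ε/D = 0.00284, f = 0.03465, h_2 = f(L/D)V²/2g = 0.03075 m
Series → Q common, losses add: H = Σh = 20.83 m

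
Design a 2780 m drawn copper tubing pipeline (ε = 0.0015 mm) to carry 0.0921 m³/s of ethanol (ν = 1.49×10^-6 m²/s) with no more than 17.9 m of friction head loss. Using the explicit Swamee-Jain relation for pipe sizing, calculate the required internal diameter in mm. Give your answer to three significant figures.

D ≈ 280 mm

Swamee-Jain (Type III): D = 0.66·[ε^1.25·(LQ²/(gh_f))^4.75 + ν·Q^9.4·(L/(gh_f))^5.2]^0.04
LQ²/(gh_f) = 0.1343; L/(gh_f) = 15.83
Term 1 = ε^1.25·(…)^4.75 = 3.79×10^-12; Term 2 = ν·Q^9.4·(…)^5.2 = 4.73×10^-10
D = 0.66·(3.79×10^-12 + 4.73×10^-10)^0.04 = 0.2797 m = 280 mm
Check: V = 1.50 m/s, Re = 2.81×10^5, f = 0.01461, h_f = 16.6 m ≈ 17.9 m ✓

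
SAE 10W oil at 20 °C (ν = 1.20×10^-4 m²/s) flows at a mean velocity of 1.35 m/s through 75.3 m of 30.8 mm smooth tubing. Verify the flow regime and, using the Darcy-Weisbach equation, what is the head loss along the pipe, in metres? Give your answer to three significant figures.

h_f ≈ 41.9 m

Re = VD/ν = 1.35·0.03080/1.20×10^-4 = 347 → laminar (Re < 2300)
f = 64/Re = 0.1847
h_f = f(L/D)V²/(2g) = 0.1847·(75.3/0.03080)·1.35²/(2·9.81) = 41.95 m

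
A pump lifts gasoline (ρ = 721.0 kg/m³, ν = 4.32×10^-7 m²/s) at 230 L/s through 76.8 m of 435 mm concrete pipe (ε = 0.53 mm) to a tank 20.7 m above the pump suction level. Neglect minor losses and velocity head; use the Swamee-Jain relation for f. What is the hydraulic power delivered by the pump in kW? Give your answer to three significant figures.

V = 4Q/(πD²) = 1.548 m/s; Re = 1.56×10^6; ε/D = 0.00122; f = 0.02085
h_f = f(L/D)V²/2g = 0.4494 m
Total head H = z + h_f = 20.7 + 0.4494 = 21.15 m
P_hyd = ρgQH = 721.0·9.81·0.230·21.15 = 34.41 kW

P_hyd ≈ 34.4 kW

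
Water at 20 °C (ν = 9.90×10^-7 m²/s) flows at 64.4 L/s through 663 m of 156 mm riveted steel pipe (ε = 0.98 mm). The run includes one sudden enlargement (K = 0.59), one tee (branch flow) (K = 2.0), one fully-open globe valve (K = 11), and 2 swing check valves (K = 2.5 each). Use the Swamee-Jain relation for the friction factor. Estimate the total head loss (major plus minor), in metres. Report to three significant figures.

V = 4Q/(πD²) = 3.369 m/s; V²/2g = 0.5786 m
Re = 5.31×10^5, ε/D = 0.00628 → f = 0.03282 (Swamee-Jain)
Major: h_f = f(L/D)·V²/2g = 0.03282·4250·0.5786 = 80.71 m
Minor: ΣK = 18.6; h_m = ΣK·V²/2g = 10.76 m
Total H_L = 80.71 + 10.76 = 91.47 m

H_L ≈ 91.5 m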